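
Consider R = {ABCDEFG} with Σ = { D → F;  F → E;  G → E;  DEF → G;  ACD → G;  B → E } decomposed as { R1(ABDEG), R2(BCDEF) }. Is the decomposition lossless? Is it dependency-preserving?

Lossless test: (BDE)⁺ = {BDEFG}, which is a superkey of neither fragment — lossy.
Dependency preservation: DEF → G; ACD → G are not contained in any single fragment, but the restricted closure of each left-hand side across the fragments still reaches the right-hand side; the remaining FDs each lie inside some fragment. All dependencies are preserved.

lossy but dependency-preserving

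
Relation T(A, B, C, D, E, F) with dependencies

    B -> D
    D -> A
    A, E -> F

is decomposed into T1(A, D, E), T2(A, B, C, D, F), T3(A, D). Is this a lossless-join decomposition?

Chase test. Columns are A, B, C, D, E, F; row i has aⱼ where attribute j ∈ Ti, else bᵢⱼ.
Initial tableau (one row per fragment):
  row 1: a1 b12 b13 a4 a5 b16
  row 2: a1 a2 a3 a4 b25 a6
  row 3: a1 b32 b33 a4 b35 b36
No row becomes fully distinguished — the join is lossy.

No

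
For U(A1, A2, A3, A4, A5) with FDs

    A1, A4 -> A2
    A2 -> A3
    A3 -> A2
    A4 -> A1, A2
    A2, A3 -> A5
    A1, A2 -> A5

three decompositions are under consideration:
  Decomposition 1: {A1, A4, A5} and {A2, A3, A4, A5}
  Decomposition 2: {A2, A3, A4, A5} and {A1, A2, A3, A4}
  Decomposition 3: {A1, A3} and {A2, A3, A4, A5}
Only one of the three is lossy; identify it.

Decomposition 3

Decomposition 1: common = {A4, A5}, closure = {A1, A2, A3, A4, A5} → lossless.
Decomposition 2: common = {A2, A3, A4}, closure = {A1, A2, A3, A4, A5} → lossless.
Decomposition 3: common = {A3}, closure = {A2, A3, A5} → lossy.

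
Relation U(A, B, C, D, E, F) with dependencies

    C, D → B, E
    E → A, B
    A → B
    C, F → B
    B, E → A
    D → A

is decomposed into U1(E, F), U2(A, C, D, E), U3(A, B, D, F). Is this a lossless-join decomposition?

Chase test. Columns are A, B, C, D, E, F; row i has aⱼ where attribute j ∈ Ui, else bᵢⱼ.
Initial tableau (one row per fragment):
  row 1: b11 b12 b13 b14 a5 a6
  row 2: a1 b22 a3 a4 a5 b26
  row 3: a1 a2 b33 a4 b35 a6
Rows 1 and 2 agree on E; apply E→A, B and equate their A, B entries.
Rows 1 and 3 agree on A; apply A→B and equate their B entries.
No row becomes fully distinguished — the join is lossy.

No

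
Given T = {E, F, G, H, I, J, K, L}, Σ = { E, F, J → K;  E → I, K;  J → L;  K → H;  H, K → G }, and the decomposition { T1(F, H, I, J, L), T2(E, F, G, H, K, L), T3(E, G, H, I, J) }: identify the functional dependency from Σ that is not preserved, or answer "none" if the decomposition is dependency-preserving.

none

E, F, J → K: restricted closure across fragments reaches K.
E → I, K: restricted closure across fragments reaches I, K.
J → L lies within T1.
K → H lies within T2.
H, K → G lies within T2.
Every dependency is enforceable on the fragments, so the decomposition is dependency-preserving.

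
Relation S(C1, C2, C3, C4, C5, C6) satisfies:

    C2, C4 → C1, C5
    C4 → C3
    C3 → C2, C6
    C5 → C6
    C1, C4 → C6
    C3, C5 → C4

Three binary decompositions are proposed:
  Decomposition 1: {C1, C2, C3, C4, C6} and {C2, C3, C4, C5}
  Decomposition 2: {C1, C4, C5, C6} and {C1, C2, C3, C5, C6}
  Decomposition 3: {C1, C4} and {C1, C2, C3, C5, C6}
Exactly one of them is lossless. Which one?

Decomposition 1

Decomposition 1: common = {C2, C3, C4}, closure = {C1, C2, C3, C4, C5, C6} → lossless.
Decomposition 2: common = {C1, C5, C6}, closure = {C1, C5, C6} → lossy.
Decomposition 3: common = {C1}, closure = {C1} → lossy.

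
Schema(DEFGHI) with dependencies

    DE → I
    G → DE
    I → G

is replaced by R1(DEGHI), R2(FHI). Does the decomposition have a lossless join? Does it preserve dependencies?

lossless and dependency-preserving

Lossless test: (HI)⁺ = {DEGHI}, which contains all of one fragment — lossless.
Dependency preservation: every FD's attributes lie within a single fragment, so each can be enforced locally — preserved.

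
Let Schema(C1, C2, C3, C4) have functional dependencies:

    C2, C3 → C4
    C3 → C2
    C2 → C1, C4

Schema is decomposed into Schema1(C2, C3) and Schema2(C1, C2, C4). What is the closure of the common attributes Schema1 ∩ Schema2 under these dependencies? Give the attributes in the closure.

Schema1 ∩ Schema2 = {C2}.
C2 → C1, C4 applies, adding C1, C4
Closure: {C1, C2, C4}.

C1, C2, C4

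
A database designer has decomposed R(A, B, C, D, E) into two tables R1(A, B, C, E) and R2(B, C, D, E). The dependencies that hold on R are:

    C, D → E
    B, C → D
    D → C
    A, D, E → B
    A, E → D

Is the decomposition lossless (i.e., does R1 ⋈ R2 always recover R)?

Common attributes: R1 ∩ R2 = {B, C, E}.
Closure of {B, C, E}: B, C → D applies, adding D. So (B, C, E)⁺ = {B, C, D, E}.
This closure contains every attribute of R2, so R1 ∩ R2 → R2. The join is lossless.

Yes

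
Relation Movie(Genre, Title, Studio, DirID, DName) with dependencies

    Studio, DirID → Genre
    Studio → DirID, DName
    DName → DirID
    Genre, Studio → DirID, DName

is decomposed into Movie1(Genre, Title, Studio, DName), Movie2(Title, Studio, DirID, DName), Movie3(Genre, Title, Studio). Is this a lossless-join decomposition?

Chase test. Columns are Genre, Title, Studio, DirID, DName; row i has aⱼ where attribute j ∈ Moviei, else bᵢⱼ.
Initial tableau (one row per fragment):
  row 1: a1 a2 a3 b14 a5
  row 2: b21 a2 a3 a4 a5
  row 3: a1 a2 a3 b34 b35
Rows 1 and 2 agree on Studio; apply Studio→DirID, DName and equate their DirID, DName entries.
Rows 1 and 3 agree on Studio; apply Studio→DirID, DName and equate their DirID, DName entries.
Rows 1 and 2 agree on Studio, DirID; apply Studio, DirID→Genre and equate their Genre entries.
Row 1 is now all distinguished symbols — the join is lossless.

Yes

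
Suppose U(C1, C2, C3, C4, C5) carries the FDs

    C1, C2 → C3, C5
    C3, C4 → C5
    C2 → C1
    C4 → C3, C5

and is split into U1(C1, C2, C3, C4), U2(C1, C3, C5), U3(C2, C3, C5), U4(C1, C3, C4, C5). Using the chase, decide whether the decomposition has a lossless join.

Chase test. Columns are C1, C2, C3, C4, C5; row i has aⱼ where attribute j ∈ Ui, else bᵢⱼ.
Initial tableau (one row per fragment):
  row 1: a1 a2 a3 a4 b15
  row 2: a1 b22 a3 b24 a5
  row 3: b31 a2 a3 b34 a5
  row 4: a1 b42 a3 a4 a5
Rows 1 and 4 agree on C3, C4; apply C3, C4→C5 and equate their C5 entries.
Rows 1 and 3 agree on C2; apply C2→C1 and equate their C1 entries.
Row 1 is now all distinguished symbols — the join is lossless.

Yes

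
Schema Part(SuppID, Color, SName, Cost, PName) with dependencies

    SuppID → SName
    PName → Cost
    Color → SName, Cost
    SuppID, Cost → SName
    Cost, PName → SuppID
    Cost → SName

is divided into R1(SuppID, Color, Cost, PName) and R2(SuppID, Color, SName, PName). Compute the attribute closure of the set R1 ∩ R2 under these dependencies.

R1 ∩ R2 = {SuppID, Color, PName}.
SuppID → SName applies, adding SName
PName → Cost applies, adding Cost
Closure: {SuppID, Color, SName, Cost, PName}.

SuppID, Color, SName, Cost, PName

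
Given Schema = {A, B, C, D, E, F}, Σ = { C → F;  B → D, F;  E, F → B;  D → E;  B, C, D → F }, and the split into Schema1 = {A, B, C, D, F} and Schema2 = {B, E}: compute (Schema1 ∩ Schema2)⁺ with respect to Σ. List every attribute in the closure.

B, D, E, F

Schema1 ∩ Schema2 = {B}.
B → D, F applies, adding D, F
D → E applies, adding E
Closure: {B, D, E, F}.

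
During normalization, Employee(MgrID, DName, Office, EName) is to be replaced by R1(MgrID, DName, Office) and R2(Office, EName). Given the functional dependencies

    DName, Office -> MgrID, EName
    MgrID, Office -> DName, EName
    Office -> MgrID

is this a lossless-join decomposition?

Yes

Common attributes: R1 ∩ R2 = {Office}.
Closure of {Office}: Office → MgrID applies, adding MgrID; MgrID, Office → DName, EName applies, adding DName, EName. So (Office)⁺ = {MgrID, DName, Office, EName}.
This closure contains every attribute of R1, so R1 ∩ R2 → R1. The join is lossless.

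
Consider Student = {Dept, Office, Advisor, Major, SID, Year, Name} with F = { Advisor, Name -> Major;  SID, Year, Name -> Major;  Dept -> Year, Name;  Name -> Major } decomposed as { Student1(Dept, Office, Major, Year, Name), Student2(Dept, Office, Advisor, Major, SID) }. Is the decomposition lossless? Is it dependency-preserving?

Lossless test: (Dept, Office, Major)⁺ = {Dept, Office, Major, Year, Name}, which contains all of one fragment — lossless.
Dependency preservation: Advisor, Name → Major; SID, Year, Name → Major are not contained in any single fragment, but the restricted closure of each left-hand side across the fragments still reaches the right-hand side; the remaining FDs each lie inside some fragment. All dependencies are preserved.

lossless and dependency-preserving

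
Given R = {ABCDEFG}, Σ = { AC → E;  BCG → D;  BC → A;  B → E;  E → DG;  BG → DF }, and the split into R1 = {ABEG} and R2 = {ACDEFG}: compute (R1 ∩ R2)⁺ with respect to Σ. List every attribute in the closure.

ADEG

R1 ∩ R2 = {AEG}.
E → DG applies, adding D
Closure: {ADEG}.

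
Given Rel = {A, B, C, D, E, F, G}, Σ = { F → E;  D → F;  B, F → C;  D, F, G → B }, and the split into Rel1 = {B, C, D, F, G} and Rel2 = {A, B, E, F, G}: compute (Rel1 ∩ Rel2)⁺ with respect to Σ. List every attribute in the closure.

Rel1 ∩ Rel2 = {B, F, G}.
F → E applies, adding E
B, F → C applies, adding C
Closure: {B, C, E, F, G}.

B, C, E, F, G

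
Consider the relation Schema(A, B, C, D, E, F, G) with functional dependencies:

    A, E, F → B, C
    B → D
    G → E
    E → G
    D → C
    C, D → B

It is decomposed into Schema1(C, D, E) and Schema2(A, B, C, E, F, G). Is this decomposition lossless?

No

Common attributes: Schema1 ∩ Schema2 = {C, E}.
Closure of {C, E}: E → G applies, adding G. So (C, E)⁺ = {C, E, G}.
The closure contains neither all of Schema1 = {C, D, E} nor all of Schema2 = {A, B, C, E, F, G}, so the common attributes are not a superkey of either fragment. The join is lossy.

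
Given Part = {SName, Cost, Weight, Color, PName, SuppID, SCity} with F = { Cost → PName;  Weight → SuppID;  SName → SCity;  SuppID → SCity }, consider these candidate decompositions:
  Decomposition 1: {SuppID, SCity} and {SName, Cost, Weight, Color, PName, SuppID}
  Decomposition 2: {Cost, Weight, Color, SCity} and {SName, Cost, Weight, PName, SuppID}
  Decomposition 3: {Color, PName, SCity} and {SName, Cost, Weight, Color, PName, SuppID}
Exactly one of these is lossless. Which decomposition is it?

Decomposition 1

Decomposition 1: common = {SuppID}, closure = {SuppID, SCity} → lossless.
Decomposition 2: common = {Cost, Weight}, closure = {Cost, Weight, PName, SuppID, SCity} → lossy.
Decomposition 3: common = {Color, PName}, closure = {Color, PName} → lossy.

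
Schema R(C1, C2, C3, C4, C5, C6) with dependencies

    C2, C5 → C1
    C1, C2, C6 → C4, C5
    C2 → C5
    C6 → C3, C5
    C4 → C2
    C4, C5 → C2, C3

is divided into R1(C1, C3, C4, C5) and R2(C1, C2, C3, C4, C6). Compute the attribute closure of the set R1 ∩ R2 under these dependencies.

R1 ∩ R2 = {C1, C3, C4}.
C4 → C2 applies, adding C2
C2 → C5 applies, adding C5
Closure: {C1, C2, C3, C4, C5}.

C1, C2, C3, C4, C5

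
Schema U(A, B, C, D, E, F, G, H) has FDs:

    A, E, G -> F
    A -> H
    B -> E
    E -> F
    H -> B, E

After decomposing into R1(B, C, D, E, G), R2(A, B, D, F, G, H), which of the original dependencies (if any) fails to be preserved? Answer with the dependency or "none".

E -> F

Check E → F: no single fragment contains all of {E, F}, and the restricted closure of {E} across the fragments never reaches {F}.
A, E, G → F is preserved.
A → H is preserved.
B → E is preserved.
H → B, E is preserved.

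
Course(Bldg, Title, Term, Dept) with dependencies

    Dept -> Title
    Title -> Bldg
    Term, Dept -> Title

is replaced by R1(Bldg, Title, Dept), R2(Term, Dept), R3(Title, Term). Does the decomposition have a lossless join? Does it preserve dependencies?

Lossless test (chase): Rows 1 and 2 agree on Dept; apply Dept→Title and equate their Title entries. Rows 1 and 2 agree on Title; apply Title→Bldg and equate their Bldg entries. Rows 1 and 3 agree on Title; apply Title→Bldg and equate their Bldg entries. Row 2 is now all distinguished symbols — the join is lossless.
Dependency preservation: Term, Dept → Title is not contained in any single fragment, but the restricted closure of its left-hand side across the fragments still reaches the right-hand side; the remaining FDs each lie inside some fragment. All dependencies are preserved.

lossless and dependency-preserving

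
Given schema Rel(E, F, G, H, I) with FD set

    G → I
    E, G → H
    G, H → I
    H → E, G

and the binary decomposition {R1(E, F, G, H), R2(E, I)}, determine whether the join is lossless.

No

Common attributes: R1 ∩ R2 = {E}.
No dependency enlarges {E}, so (E)⁺ = {E}.
The closure contains neither all of R1 = {E, F, G, H} nor all of R2 = {E, I}, so the common attributes are not a superkey of either fragment. The join is lossy.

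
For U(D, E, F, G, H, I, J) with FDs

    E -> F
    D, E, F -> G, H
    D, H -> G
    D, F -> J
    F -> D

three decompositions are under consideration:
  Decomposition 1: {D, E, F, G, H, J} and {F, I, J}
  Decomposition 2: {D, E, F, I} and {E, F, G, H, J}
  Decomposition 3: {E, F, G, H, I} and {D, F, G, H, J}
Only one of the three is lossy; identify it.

Decomposition 1

Decomposition 1: common = {F, J}, closure = {D, F, J} → lossy.
Decomposition 2: common = {E, F}, closure = {D, E, F, G, H, J} → lossless.
Decomposition 3: common = {F, G, H}, closure = {D, F, G, H, J} → lossless.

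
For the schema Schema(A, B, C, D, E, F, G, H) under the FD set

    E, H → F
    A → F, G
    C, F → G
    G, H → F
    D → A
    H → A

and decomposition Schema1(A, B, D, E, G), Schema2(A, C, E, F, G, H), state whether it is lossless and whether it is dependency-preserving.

Lossless test: (A, E, G)⁺ = {A, E, F, G}, which is a superkey of neither fragment — lossy.
Dependency preservation: every FD's attributes lie within a single fragment, so each can be enforced locally — preserved.

lossy but dependency-preserving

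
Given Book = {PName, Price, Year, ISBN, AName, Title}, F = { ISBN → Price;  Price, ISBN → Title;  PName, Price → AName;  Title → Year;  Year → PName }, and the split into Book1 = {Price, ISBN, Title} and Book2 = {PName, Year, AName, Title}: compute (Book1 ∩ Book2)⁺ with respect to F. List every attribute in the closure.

Book1 ∩ Book2 = {Title}.
Title → Year applies, adding Year
Year → PName applies, adding PName
Closure: {PName, Year, Title}.

PName, Year, Title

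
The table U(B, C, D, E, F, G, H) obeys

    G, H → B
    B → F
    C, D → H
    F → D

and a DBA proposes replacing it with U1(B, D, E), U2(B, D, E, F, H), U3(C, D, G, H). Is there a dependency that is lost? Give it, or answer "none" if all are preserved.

G, H → B

Check G, H → B: no single fragment contains all of {B, G, H}, and the restricted closure of {G, H} across the fragments never reaches {B}.
B → F is preserved.
C, D → H is preserved.
F → D is preserved.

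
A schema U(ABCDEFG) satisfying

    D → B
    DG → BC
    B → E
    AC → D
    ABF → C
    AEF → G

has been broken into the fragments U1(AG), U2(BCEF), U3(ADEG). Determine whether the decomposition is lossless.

No

Chase test. Columns are ABCDEFG; row i has aⱼ where attribute j ∈ Ui, else bᵢⱼ.
Initial tableau (one row per fragment):
  row 1: a1 b12 b13 b14 b15 b16 a7
  row 2: b21 a2 a3 b24 a5 a6 b27
  row 3: a1 b32 b33 a4 a5 b36 a7
No row becomes fully distinguished — the join is lossy.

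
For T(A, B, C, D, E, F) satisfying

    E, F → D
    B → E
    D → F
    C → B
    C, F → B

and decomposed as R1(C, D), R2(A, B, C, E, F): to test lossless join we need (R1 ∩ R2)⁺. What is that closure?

R1 ∩ R2 = {C}.
C → B applies, adding B
B → E applies, adding E
Closure: {B, C, E}.

B, C, E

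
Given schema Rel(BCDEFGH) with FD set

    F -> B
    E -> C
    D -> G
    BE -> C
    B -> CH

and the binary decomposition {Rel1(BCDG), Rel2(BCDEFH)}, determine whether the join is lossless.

Common attributes: Rel1 ∩ Rel2 = {BCD}.
Closure of {BCD}: D → G applies, adding G; B → CH applies, adding H. So (BCD)⁺ = {BCDGH}.
This closure contains every attribute of Rel1, so Rel1 ∩ Rel2 → Rel1. The join is lossless.

Yes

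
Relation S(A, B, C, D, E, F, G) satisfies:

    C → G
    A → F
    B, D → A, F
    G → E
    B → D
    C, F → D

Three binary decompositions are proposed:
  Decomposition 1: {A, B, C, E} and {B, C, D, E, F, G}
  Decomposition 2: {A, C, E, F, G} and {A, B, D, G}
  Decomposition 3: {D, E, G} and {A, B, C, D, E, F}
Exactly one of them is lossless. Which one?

Decomposition 1: common = {B, C, E}, closure = {A, B, C, D, E, F, G} → lossless.
Decomposition 2: common = {A, G}, closure = {A, E, F, G} → lossy.
Decomposition 3: common = {D, E}, closure = {D, E} → lossy.

Decomposition 1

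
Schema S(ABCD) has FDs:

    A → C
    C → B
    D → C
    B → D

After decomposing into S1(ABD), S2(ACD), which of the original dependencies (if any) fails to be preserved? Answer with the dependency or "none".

A → C lies within S2.
C → B: restricted closure across fragments reaches B.
D → C lies within S2.
B → D lies within S1.
Every dependency is enforceable on the fragments, so the decomposition is dependency-preserving.

none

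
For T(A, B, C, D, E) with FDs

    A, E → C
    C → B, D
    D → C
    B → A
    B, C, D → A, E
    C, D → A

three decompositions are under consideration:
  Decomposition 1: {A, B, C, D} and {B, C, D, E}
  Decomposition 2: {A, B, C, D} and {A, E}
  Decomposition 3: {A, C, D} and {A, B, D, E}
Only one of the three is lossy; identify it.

Decomposition 1: common = {B, C, D}, closure = {A, B, C, D, E} → lossless.
Decomposition 2: common = {A}, closure = {A} → lossy.
Decomposition 3: common = {A, D}, closure = {A, B, C, D, E} → lossless.

Decomposition 2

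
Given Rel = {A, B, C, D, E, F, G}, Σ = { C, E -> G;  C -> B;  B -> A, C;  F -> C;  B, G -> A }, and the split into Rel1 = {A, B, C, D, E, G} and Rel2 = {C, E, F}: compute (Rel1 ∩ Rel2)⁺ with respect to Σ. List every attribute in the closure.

Rel1 ∩ Rel2 = {C, E}.
C, E → G applies, adding G
C → B applies, adding B
B → A, C applies, adding A
Closure: {A, B, C, E, G}.

A, B, C, E, G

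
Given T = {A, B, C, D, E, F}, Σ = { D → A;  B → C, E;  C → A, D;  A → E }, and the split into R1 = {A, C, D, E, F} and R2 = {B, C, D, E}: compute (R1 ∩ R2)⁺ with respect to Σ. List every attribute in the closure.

A, C, D, E

R1 ∩ R2 = {C, D, E}.
D → A applies, adding A
Closure: {A, C, D, E}.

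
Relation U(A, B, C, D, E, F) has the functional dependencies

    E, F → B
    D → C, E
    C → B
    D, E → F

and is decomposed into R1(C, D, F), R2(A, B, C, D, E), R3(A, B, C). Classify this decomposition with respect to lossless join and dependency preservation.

lossless but not dependency-preserving

Lossless test (chase): Rows 1 and 2 agree on D; apply D→C, E and equate their C, E entries. Rows 1 and 2 agree on C; apply C→B and equate their B entries. Rows 1 and 2 agree on D, E; apply D, E→F and equate their F entries. Row 2 is now all distinguished symbols — the join is lossless.
Dependency preservation: the restricted closure of {E, F} across the fragments never reaches {B}, so E, F → B cannot be enforced without a join — not preserved.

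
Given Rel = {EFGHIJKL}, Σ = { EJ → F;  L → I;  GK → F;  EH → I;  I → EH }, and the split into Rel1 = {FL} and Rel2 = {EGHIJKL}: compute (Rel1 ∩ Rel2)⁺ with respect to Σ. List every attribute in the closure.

Rel1 ∩ Rel2 = {L}.
L → I applies, adding I
I → EH applies, adding EH
Closure: {EHIL}.

EHIL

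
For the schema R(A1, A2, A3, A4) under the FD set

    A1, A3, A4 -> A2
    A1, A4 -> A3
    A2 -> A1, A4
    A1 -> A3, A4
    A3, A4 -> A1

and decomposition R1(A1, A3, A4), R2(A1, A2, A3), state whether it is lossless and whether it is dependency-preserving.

Lossless test: (A1, A3)⁺ = {A1, A2, A3, A4}, which contains all of one fragment — lossless.
Dependency preservation: A1, A3, A4 → A2; A2 → A1, A4 are not contained in any single fragment, but the restricted closure of each left-hand side across the fragments still reaches the right-hand side; the remaining FDs each lie inside some fragment. All dependencies are preserved.

lossless and dependency-preserving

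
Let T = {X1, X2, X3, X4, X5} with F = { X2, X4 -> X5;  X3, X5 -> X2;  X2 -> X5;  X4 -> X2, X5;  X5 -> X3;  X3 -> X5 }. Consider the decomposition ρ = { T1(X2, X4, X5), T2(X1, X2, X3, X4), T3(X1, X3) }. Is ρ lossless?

Chase test. Columns are X1, X2, X3, X4, X5; row i has aⱼ where attribute j ∈ Ti, else bᵢⱼ.
Initial tableau (one row per fragment):
  row 1: b11 a2 b13 a4 a5
  row 2: a1 a2 a3 a4 b25
  row 3: a1 b32 a3 b34 b35
Rows 1 and 2 agree on X2, X4; apply X2, X4→X5 and equate their X5 entries.
Rows 1 and 2 agree on X5; apply X5→X3 and equate their X3 entries.
Rows 1 and 3 agree on X3; apply X3→X5 and equate their X5 entries.
Rows 1 and 3 agree on X3, X5; apply X3, X5→X2 and equate their X2 entries.
Row 2 is now all distinguished symbols — the join is lossless.

Yes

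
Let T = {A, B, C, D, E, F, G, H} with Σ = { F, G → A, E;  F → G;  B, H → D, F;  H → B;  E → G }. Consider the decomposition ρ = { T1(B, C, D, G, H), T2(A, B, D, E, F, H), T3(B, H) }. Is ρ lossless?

Yes

Chase test. Columns are A, B, C, D, E, F, G, H; row i has aⱼ where attribute j ∈ Ti, else bᵢⱼ.
Initial tableau (one row per fragment):
  row 1: b11 a2 a3 a4 b15 b16 a7 a8
  row 2: a1 a2 b23 a4 a5 a6 b27 a8
  row 3: b31 a2 b33 b34 b35 b36 b37 a8
Rows 1 and 2 agree on B, H; apply B, H→D, F and equate their D, F entries.
Rows 1 and 3 agree on B, H; apply B, H→D, F and equate their D, F entries.
Rows 1 and 2 agree on F; apply F→G and equate their G entries.
Rows 1 and 3 agree on F; apply F→G and equate their G entries.
Rows 1 and 2 agree on F, G; apply F, G→A, E and equate their A, E entries.
Rows 1 and 3 agree on F, G; apply F, G→A, E and equate their A, E entries.
Row 1 is now all distinguished symbols — the join is lossless.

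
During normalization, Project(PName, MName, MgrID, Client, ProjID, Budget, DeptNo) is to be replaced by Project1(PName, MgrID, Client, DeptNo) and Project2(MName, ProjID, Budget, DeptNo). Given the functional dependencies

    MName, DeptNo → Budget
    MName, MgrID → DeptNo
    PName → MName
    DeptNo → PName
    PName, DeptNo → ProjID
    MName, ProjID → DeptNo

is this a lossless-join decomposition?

Common attributes: Project1 ∩ Project2 = {DeptNo}.
Closure of {DeptNo}: DeptNo → PName applies, adding PName; PName, DeptNo → ProjID applies, adding ProjID; PName → MName applies, adding MName; MName, DeptNo → Budget applies, adding Budget. So (DeptNo)⁺ = {PName, MName, ProjID, Budget, DeptNo}.
This closure contains every attribute of Project2, so Project1 ∩ Project2 → Project2. The join is lossless.

Yes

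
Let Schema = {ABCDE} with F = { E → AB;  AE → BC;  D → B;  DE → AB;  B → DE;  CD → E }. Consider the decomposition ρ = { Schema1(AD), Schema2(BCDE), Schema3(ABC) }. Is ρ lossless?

Chase test. Columns are ABCDE; row i has aⱼ where attribute j ∈ Schemai, else bᵢⱼ.
Initial tableau (one row per fragment):
  row 1: a1 b12 b13 a4 b15
  row 2: b21 a2 a3 a4 a5
  row 3: a1 a2 a3 b34 b35
Rows 1 and 2 agree on D; apply D→B and equate their B entries.
Rows 1 and 2 agree on B; apply B→DE and equate their DE entries.
Rows 1 and 3 agree on B; apply B→DE and equate their DE entries.
Rows 1 and 2 agree on E; apply E→AB and equate their AB entries.
Rows 1 and 2 agree on AE; apply AE→BC and equate their BC entries.
Row 1 is now all distinguished symbols — the join is lossless.

Yes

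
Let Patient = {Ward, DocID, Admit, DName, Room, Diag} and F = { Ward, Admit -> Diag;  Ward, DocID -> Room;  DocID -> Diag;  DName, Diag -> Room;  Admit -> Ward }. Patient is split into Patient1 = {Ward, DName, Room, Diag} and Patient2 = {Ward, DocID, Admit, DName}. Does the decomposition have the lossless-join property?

Common attributes: Patient1 ∩ Patient2 = {Ward, DName}.
No dependency enlarges {Ward, DName}, so (Ward, DName)⁺ = {Ward, DName}.
The closure contains neither all of Patient1 = {Ward, DName, Room, Diag} nor all of Patient2 = {Ward, DocID, Admit, DName}, so the common attributes are not a superkey of either fragment. The join is lossy.

No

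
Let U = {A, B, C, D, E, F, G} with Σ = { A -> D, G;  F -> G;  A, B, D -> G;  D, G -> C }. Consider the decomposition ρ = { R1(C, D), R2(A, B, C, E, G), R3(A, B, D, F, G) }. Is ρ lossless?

Chase test. Columns are A, B, C, D, E, F, G; row i has aⱼ where attribute j ∈ Ri, else bᵢⱼ.
Initial tableau (one row per fragment):
  row 1: b11 b12 a3 a4 b15 b16 b17
  row 2: a1 a2 a3 b24 a5 b26 a7
  row 3: a1 a2 b33 a4 b35 a6 a7
Rows 2 and 3 agree on A; apply A→D, G and equate their D, G entries.
Rows 2 and 3 agree on D, G; apply D, G→C and equate their C entries.
No row becomes fully distinguished — the join is lossy.

No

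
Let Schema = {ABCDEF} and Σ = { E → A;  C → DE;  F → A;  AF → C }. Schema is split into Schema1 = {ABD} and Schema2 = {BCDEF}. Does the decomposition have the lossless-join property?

No

Common attributes: Schema1 ∩ Schema2 = {BD}.
No dependency enlarges {BD}, so (BD)⁺ = {BD}.
The closure contains neither all of Schema1 = {ABD} nor all of Schema2 = {BCDEF}, so the common attributes are not a superkey of either fragment. The join is lossy.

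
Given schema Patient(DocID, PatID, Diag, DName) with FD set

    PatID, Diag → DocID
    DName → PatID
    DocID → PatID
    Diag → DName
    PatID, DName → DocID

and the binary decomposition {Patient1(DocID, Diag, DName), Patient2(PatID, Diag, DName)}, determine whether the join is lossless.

Common attributes: Patient1 ∩ Patient2 = {Diag, DName}.
Closure of {Diag, DName}: DName → PatID applies, adding PatID; PatID, DName → DocID applies, adding DocID. So (Diag, DName)⁺ = {DocID, PatID, Diag, DName}.
This closure contains every attribute of Patient1, so Patient1 ∩ Patient2 → Patient1. The join is lossless.

Yes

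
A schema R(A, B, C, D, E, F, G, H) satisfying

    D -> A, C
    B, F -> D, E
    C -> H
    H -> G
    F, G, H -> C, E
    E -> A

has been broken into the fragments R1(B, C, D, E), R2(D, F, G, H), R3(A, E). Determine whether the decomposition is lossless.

Chase test. Columns are A, B, C, D, E, F, G, H; row i has aⱼ where attribute j ∈ Ri, else bᵢⱼ.
Initial tableau (one row per fragment):
  row 1: b11 a2 a3 a4 a5 b16 b17 b18
  row 2: b21 b22 b23 a4 b25 a6 a7 a8
  row 3: a1 b32 b33 b34 a5 b36 b37 b38
Rows 1 and 2 agree on D; apply D→A, C and equate their A, C entries.
Rows 1 and 2 agree on C; apply C→H and equate their H entries.
Rows 1 and 2 agree on H; apply H→G and equate their G entries.
Rows 1 and 3 agree on E; apply E→A and equate their A entries.
No row becomes fully distinguished — the join is lossy.

No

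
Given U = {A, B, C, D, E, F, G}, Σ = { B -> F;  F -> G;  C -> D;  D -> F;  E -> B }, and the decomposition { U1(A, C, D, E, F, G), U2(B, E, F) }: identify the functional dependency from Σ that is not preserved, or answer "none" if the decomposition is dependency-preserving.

none

B → F lies within U2.
F → G lies within U1.
C → D lies within U1.
D → F lies within U1.
E → B lies within U2.
Every dependency is enforceable on the fragments, so the decomposition is dependency-preserving.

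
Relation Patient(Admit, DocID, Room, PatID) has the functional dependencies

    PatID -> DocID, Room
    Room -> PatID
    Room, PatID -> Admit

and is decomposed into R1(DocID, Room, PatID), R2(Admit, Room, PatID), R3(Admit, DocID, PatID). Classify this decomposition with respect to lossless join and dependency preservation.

lossless and dependency-preserving

Lossless test (chase): Rows 1 and 2 agree on PatID; apply PatID→DocID, Room and equate their DocID, Room entries. Rows 1 and 3 agree on PatID; apply PatID→DocID, Room and equate their DocID, Room entries. Rows 1 and 2 agree on Room, PatID; apply Room, PatID→Admit and equate their Admit entries. Row 1 is now all distinguished symbols — the join is lossless.
Dependency preservation: every FD's attributes lie within a single fragment, so each can be enforced locally — preserved.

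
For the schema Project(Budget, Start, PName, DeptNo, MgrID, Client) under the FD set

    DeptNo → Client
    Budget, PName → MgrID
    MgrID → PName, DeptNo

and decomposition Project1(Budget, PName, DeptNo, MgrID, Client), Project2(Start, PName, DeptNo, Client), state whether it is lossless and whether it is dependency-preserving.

Lossless test: (PName, DeptNo, Client)⁺ = {PName, DeptNo, Client}, which is a superkey of neither fragment — lossy.
Dependency preservation: every FD's attributes lie within a single fragment, so each can be enforced locally — preserved.

lossy but dependency-preserving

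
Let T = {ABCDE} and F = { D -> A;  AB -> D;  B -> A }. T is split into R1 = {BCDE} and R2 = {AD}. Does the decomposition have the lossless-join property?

Common attributes: R1 ∩ R2 = {D}.
Closure of {D}: D → A applies, adding A. So (D)⁺ = {AD}.
This closure contains every attribute of R2, so R1 ∩ R2 → R2. The join is lossless.

Yes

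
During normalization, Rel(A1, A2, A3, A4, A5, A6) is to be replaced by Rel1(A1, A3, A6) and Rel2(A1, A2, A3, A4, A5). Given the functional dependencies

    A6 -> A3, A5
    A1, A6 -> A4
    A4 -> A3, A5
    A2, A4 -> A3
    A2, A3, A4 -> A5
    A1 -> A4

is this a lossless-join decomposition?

No

Common attributes: Rel1 ∩ Rel2 = {A1, A3}.
Closure of {A1, A3}: A1 → A4 applies, adding A4; A4 → A3, A5 applies, adding A5. So (A1, A3)⁺ = {A1, A3, A4, A5}.
The closure contains neither all of Rel1 = {A1, A3, A6} nor all of Rel2 = {A1, A2, A3, A4, A5}, so the common attributes are not a superkey of either fragment. The join is lossy.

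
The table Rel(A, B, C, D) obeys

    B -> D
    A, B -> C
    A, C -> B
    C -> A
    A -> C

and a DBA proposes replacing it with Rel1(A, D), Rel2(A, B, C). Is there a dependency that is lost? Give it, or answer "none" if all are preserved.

B -> D

Check B → D: no single fragment contains all of {B, D}, and the restricted closure of {B} across the fragments never reaches {D}.
A, B → C is preserved.
A, C → B is preserved.
C → A is preserved.
A → C is preserved.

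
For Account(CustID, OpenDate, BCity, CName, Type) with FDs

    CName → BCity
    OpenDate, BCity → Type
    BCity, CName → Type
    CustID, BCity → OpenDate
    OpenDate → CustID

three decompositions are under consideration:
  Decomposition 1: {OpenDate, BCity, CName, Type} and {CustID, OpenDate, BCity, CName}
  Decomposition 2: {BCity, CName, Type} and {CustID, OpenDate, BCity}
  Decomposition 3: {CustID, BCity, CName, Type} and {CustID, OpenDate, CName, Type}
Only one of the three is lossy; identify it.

Decomposition 2

Decomposition 1: common = {OpenDate, BCity, CName}, closure = {CustID, OpenDate, BCity, CName, Type} → lossless.
Decomposition 2: common = {BCity}, closure = {BCity} → lossy.
Decomposition 3: common = {CustID, CName, Type}, closure = {CustID, OpenDate, BCity, CName, Type} → lossless.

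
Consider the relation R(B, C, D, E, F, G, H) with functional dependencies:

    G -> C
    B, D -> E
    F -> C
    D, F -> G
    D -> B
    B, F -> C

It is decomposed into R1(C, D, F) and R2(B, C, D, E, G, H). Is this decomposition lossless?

Common attributes: R1 ∩ R2 = {C, D}.
Closure of {C, D}: D → B applies, adding B; B, D → E applies, adding E. So (C, D)⁺ = {B, C, D, E}.
The closure contains neither all of R1 = {C, D, F} nor all of R2 = {B, C, D, E, G, H}, so the common attributes are not a superkey of either fragment. The join is lossy.

No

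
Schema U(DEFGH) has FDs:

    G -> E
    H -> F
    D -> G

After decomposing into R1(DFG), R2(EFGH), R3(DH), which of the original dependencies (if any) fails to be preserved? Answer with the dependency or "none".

G → E lies within R2.
H → F lies within R2.
D → G lies within R1.
Every dependency is enforceable on the fragments, so the decomposition is dependency-preserving.

none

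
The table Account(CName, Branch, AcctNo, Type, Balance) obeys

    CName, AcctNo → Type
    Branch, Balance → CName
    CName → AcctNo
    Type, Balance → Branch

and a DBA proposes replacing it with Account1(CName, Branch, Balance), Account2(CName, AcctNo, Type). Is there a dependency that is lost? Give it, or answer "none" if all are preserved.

Check Type, Balance → Branch: no single fragment contains all of {Branch, Type, Balance}, and the restricted closure of {Type, Balance} across the fragments never reaches {Branch}.
CName, AcctNo → Type is preserved.
Branch, Balance → CName is preserved.
CName → AcctNo is preserved.

Type, Balance → Branch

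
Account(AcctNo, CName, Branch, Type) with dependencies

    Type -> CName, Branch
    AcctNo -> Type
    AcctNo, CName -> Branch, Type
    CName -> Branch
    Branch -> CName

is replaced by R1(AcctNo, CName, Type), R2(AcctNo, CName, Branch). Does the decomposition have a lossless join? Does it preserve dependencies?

Lossless test: (AcctNo, CName)⁺ = {AcctNo, CName, Branch, Type}, which contains all of one fragment — lossless.
Dependency preservation: Type → CName, Branch; AcctNo, CName → Branch, Type are not contained in any single fragment, but the restricted closure of each left-hand side across the fragments still reaches the right-hand side; the remaining FDs each lie inside some fragment. All dependencies are preserved.

lossless and dependency-preserving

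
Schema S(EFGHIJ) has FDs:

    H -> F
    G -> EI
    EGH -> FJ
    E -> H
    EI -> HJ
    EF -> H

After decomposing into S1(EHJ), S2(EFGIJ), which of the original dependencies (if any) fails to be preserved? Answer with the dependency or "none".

H -> F

Check H → F: no single fragment contains all of {FH}, and the restricted closure of {H} across the fragments never reaches {F}.
G → EI is preserved.
EGH → FJ is preserved.
E → H is preserved.
EI → HJ is preserved.
EF → H is preserved.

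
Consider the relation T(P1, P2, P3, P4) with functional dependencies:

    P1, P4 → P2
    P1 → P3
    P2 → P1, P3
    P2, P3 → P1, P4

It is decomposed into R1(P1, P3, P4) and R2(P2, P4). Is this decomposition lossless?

No

Common attributes: R1 ∩ R2 = {P4}.
No dependency enlarges {P4}, so (P4)⁺ = {P4}.
The closure contains neither all of R1 = {P1, P3, P4} nor all of R2 = {P2, P4}, so the common attributes are not a superkey of either fragment. The join is lossy.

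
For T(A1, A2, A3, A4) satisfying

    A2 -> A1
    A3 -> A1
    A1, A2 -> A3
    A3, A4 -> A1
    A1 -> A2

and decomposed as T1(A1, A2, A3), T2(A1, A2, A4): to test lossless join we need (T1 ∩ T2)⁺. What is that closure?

A1, A2, A3

T1 ∩ T2 = {A1, A2}.
A1, A2 → A3 applies, adding A3
Closure: {A1, A2, A3}.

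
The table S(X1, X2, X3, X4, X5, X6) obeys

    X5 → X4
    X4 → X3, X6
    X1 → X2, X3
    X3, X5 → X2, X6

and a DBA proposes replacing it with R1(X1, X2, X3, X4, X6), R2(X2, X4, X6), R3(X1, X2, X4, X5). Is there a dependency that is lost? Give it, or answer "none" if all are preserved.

none

X5 → X4 lies within R3.
X4 → X3, X6 lies within R1.
X1 → X2, X3 lies within R1.
X3, X5 → X2, X6: restricted closure across fragments reaches X2, X6.
Every dependency is enforceable on the fragments, so the decomposition is dependency-preserving.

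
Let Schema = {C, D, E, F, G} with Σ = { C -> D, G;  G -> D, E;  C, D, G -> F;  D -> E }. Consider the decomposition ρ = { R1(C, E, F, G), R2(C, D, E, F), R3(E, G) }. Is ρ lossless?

Yes

Chase test. Columns are C, D, E, F, G; row i has aⱼ where attribute j ∈ Ri, else bᵢⱼ.
Initial tableau (one row per fragment):
  row 1: a1 b12 a3 a4 a5
  row 2: a1 a2 a3 a4 b25
  row 3: b31 b32 a3 b34 a5
Rows 1 and 2 agree on C; apply C→D, G and equate their D, G entries.
Rows 1 and 3 agree on G; apply G→D, E and equate their D, E entries.
Row 1 is now all distinguished symbols — the join is lossless.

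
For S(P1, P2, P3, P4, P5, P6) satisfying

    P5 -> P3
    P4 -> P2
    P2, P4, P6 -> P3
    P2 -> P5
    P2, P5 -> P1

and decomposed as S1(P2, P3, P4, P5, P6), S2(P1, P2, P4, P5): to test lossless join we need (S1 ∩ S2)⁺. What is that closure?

P1, P2, P3, P4, P5

S1 ∩ S2 = {P2, P4, P5}.
P5 → P3 applies, adding P3
P2, P5 → P1 applies, adding P1
Closure: {P1, P2, P3, P4, P5}.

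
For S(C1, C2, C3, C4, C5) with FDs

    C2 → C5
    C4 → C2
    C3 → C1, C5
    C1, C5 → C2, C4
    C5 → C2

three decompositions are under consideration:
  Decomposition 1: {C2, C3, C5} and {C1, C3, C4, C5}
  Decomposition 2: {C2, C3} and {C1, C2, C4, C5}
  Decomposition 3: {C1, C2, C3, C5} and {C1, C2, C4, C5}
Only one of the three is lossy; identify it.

Decomposition 1: common = {C3, C5}, closure = {C1, C2, C3, C4, C5} → lossless.
Decomposition 2: common = {C2}, closure = {C2, C5} → lossy.
Decomposition 3: common = {C1, C2, C5}, closure = {C1, C2, C4, C5} → lossless.

Decomposition 2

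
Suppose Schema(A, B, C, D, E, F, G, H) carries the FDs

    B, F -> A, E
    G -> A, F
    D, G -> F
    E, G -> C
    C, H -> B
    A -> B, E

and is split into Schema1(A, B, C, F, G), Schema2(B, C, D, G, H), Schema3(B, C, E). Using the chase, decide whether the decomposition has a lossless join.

Chase test. Columns are A, B, C, D, E, F, G, H; row i has aⱼ where attribute j ∈ Schemai, else bᵢⱼ.
Initial tableau (one row per fragment):
  row 1: a1 a2 a3 b14 b15 a6 a7 b18
  row 2: b21 a2 a3 a4 b25 b26 a7 a8
  row 3: b31 a2 a3 b34 a5 b36 b37 b38
Rows 1 and 2 agree on G; apply G→A, F and equate their A, F entries.
Rows 1 and 2 agree on A; apply A→B, E and equate their B, E entries.
No row becomes fully distinguished — the join is lossy.

No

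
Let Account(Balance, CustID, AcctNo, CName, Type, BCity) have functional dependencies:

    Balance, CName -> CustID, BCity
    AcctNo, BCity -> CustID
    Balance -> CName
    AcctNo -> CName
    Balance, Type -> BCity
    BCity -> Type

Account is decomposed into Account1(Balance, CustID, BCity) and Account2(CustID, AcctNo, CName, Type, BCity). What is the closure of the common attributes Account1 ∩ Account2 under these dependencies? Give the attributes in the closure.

CustID, Type, BCity

Account1 ∩ Account2 = {CustID, BCity}.
BCity → Type applies, adding Type
Closure: {CustID, Type, BCity}.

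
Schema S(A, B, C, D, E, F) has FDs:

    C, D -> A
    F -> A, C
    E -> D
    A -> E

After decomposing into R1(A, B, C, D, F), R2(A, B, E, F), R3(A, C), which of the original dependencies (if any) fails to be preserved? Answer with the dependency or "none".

Check E → D: no single fragment contains all of {D, E}, and the restricted closure of {E} across the fragments never reaches {D}.
C, D → A is preserved.
F → A, C is preserved.
A → E is preserved.

E -> D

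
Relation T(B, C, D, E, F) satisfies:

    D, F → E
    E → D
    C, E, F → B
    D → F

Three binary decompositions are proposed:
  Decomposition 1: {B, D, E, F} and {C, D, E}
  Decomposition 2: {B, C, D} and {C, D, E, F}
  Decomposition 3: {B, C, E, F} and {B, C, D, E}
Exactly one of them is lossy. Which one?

Decomposition 1: common = {D, E}, closure = {D, E, F} → lossy.
Decomposition 2: common = {C, D}, closure = {B, C, D, E, F} → lossless.
Decomposition 3: common = {B, C, E}, closure = {B, C, D, E, F} → lossless.

Decomposition 1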